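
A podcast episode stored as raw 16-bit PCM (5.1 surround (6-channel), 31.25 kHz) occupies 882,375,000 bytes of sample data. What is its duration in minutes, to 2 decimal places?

Byte rate = 31,250 × 2 × 6 = 375,000 bytes/s.
Duration = 882,375,000 / 375,000 = 2,353 s.
2,353 s / 60 = 39.22 minutes.

39.22 minutes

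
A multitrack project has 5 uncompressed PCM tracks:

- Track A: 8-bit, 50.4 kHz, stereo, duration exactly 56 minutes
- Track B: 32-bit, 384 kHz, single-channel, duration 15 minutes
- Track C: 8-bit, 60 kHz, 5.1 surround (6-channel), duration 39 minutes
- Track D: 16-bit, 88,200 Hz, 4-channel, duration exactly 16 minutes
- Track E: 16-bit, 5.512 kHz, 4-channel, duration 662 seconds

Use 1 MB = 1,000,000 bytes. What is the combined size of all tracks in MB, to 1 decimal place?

3270.1 MB

Track A: exactly 56 minutes = 3,360 s; 50,400 × 3,360 × 1 × 2 = 338,688,000 bytes.
Track B: 15 minutes = 900 s; 384,000 × 900 × 4 × 1 = 1,382,400,000 bytes.
Track C: 39 minutes = 2,340 s; 60,000 × 2,340 × 1 × 6 = 842,400,000 bytes.
Track D: exactly 16 minutes = 960 s; 88,200 × 960 × 2 × 4 = 677,376,000 bytes.
Track E: 5,512 × 662 × 2 × 4 = 29,191,552 bytes.
Total = 3,270,055,552 bytes = 3270.1 MB.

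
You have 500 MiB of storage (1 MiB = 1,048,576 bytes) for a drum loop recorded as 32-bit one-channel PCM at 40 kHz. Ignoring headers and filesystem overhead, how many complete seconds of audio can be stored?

Uncompressed byte rate = 40,000 × 4 × 1 = 160,000 bytes/s.
Capacity = 500 × 1,048,576 = 524,288,000 bytes.
524,288,000 / 160,000 ≈ 3276.8 s → 3,276 seconds.

3,276 seconds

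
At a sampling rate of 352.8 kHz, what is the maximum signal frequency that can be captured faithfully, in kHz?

Nyquist frequency = sample rate / 2 = 352,800 / 2 = 176.4 kHz.

176.4 kHz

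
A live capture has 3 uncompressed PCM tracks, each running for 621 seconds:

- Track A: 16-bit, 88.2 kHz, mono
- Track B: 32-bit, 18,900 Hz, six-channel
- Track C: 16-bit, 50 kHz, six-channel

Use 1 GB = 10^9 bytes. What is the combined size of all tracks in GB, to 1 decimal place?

Track A: 88,200 × 621 × 2 × 1 = 109,544,400 bytes.
Track B: 18,900 × 621 × 4 × 6 = 281,685,600 bytes.
Track C: 50,000 × 621 × 2 × 6 = 372,600,000 bytes.
Total = 763,830,000 bytes = 0.8 GB.

0.8 GB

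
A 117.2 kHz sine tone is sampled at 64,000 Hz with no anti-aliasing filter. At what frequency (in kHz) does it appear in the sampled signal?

Nyquist = 64,000/2 = 32,000 Hz; 117,200 Hz exceeds it.
Alias = |117,200 − 2×64,000| = |117,200 − 128,000| = 10,800 Hz = 10.8 kHz.

10.8 kHz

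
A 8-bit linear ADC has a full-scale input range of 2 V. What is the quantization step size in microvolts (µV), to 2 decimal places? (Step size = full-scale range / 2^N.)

7812.50 µV

2 V / 2^8 = 2 / 256 V = 7812.50 µV.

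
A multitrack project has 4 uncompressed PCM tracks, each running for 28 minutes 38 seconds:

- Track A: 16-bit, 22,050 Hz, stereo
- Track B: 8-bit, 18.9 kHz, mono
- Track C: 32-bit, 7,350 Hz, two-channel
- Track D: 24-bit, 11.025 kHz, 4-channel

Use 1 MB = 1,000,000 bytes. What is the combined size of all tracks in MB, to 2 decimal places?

512.31 MB

28 minutes 38 seconds = 1,718 s.
Track A: 22,050 × 1,718 × 2 × 2 = 151,527,600 bytes.
Track B: 18,900 × 1,718 × 1 × 1 = 32,470,200 bytes.
Track C: 7,350 × 1,718 × 4 × 2 = 101,018,400 bytes.
Track D: 11,025 × 1,718 × 3 × 4 = 227,291,400 bytes.
Total = 512,307,600 bytes = 512.31 MB.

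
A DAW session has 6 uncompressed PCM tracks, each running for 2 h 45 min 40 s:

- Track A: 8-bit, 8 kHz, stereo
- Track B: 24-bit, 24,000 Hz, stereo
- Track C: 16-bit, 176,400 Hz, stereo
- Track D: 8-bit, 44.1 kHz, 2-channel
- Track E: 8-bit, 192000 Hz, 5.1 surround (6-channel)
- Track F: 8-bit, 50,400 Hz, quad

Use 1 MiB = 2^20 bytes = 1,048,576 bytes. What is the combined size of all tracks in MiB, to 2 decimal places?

2 h 45 min 40 s = 9,940 s.
Track A: 8,000 × 9,940 × 1 × 2 = 159,040,000 bytes.
Track B: 24,000 × 9,940 × 3 × 2 = 1,431,360,000 bytes.
Track C: 176,400 × 9,940 × 2 × 2 = 7,013,664,000 bytes.
Track D: 44,100 × 9,940 × 1 × 2 = 876,708,000 bytes.
Track E: 192,000 × 9,940 × 1 × 6 = 11,450,880,000 bytes.
Track F: 50,400 × 9,940 × 1 × 4 = 2,003,904,000 bytes.
Total = 22,935,556,000 bytes = 21873.05 MiB.

21873.05 MiB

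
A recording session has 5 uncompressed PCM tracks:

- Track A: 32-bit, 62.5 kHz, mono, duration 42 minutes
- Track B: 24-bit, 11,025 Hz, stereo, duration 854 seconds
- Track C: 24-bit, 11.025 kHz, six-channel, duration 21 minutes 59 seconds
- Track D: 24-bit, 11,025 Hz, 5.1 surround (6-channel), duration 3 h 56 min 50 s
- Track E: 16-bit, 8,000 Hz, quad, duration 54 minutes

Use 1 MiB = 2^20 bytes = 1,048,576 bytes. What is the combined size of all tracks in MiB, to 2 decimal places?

3791.41 MiB

Track A: 42 minutes = 2,520 s; 62,500 × 2,520 × 4 × 1 = 630,000,000 bytes.
Track B: 11,025 × 854 × 3 × 2 = 56,492,100 bytes.
Track C: 21 minutes 59 seconds = 1,319 s; 11,025 × 1,319 × 3 × 6 = 261,755,550 bytes.
Track D: 3 h 56 min 50 s = 14,210 s; 11,025 × 14,210 × 3 × 6 = 2,819,974,500 bytes.
Track E: 54 minutes = 3,240 s; 8,000 × 3,240 × 2 × 4 = 207,360,000 bytes.
Total = 3,975,582,150 bytes = 3791.41 MiB.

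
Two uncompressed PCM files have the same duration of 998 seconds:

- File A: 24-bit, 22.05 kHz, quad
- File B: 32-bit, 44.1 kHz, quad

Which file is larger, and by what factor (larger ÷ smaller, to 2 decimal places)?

File A: 22,050 × 3 × 4 = 264,600 bytes/s.
File B: 44,100 × 4 × 4 = 705,600 bytes/s.
File B is larger; ratio = 704,188,800 / 264,070,800 = 2.67.

File B, by a factor of 2.67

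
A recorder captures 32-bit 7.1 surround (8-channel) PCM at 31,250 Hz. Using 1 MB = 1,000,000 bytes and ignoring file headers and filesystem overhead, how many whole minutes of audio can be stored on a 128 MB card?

Uncompressed byte rate = 31,250 × 4 × 8 = 1,000,000 bytes/s.
Capacity = 128 × 1,000,000 = 128,000,000 bytes.
128,000,000 / 1,000,000 ≈ 128 s → 2 minutes.

2 minutes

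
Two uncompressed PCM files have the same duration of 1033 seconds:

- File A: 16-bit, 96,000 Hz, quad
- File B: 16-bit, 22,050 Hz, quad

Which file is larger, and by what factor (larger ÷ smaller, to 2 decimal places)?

File A: 96,000 × 2 × 4 = 768,000 bytes/s.
File B: 22,050 × 2 × 4 = 176,400 bytes/s.
File A is larger; ratio = 793,344,000 / 182,221,200 = 4.35.

File A, by a factor of 4.35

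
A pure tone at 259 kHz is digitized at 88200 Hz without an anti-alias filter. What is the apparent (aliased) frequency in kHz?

5.6 kHz

Nyquist = 88,200/2 = 44,100 Hz; 259,000 Hz exceeds it.
Alias = |259,000 − 3×88,200| = |259,000 − 264,600| = 5,600 Hz = 5.6 kHz.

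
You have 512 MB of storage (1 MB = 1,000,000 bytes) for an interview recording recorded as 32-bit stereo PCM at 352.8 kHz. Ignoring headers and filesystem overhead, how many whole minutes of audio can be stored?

3 minutes

Uncompressed byte rate = 352,800 × 4 × 2 = 2,822,400 bytes/s.
Capacity = 512 × 1,000,000 = 512,000,000 bytes.
512,000,000 / 2,822,400 ≈ 181.41 s → 3 minutes.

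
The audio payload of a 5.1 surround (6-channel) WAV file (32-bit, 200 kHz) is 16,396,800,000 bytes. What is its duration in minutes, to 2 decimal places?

56.93 minutes

Byte rate = 200,000 × 4 × 6 = 4,800,000 bytes/s.
Duration = 16,396,800,000 / 4,800,000 = 3,416 s.
3,416 s / 60 = 56.93 minutes.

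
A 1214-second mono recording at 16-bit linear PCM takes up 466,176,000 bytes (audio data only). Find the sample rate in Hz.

192,000 Hz

Bytes = sample_rate × seconds × bytes_per_sample × channels.
sample_rate = 466,176,000 / (1,214 × 2 × 1) = 466,176,000 / 2,428 = 192,000 Hz.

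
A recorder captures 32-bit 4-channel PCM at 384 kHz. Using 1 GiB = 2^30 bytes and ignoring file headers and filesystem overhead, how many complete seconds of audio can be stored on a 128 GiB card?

Uncompressed byte rate = 384,000 × 4 × 4 = 6,144,000 bytes/s.
Capacity = 128 × 1,073,741,824 = 137,438,953,472 bytes.
137,438,953,472 / 6,144,000 ≈ 22369.62 s → 22,369 seconds.

22,369 seconds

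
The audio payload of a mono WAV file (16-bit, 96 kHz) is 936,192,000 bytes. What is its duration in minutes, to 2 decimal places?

81.27 minutes

Byte rate = 96,000 × 2 × 1 = 192,000 bytes/s.
Duration = 936,192,000 / 192,000 = 4,876 s.
4,876 s / 60 = 81.27 minutes.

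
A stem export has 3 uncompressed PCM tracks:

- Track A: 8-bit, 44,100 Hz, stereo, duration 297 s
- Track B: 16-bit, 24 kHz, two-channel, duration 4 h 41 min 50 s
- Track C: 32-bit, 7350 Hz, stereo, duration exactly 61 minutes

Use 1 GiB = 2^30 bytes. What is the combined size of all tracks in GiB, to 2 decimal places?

1.74 GiB

Track A: 44,100 × 297 × 1 × 2 = 26,195,400 bytes.
Track B: 4 h 41 min 50 s = 16,910 s; 24,000 × 16,910 × 2 × 2 = 1,623,360,000 bytes.
Track C: exactly 61 minutes = 3,660 s; 7,350 × 3,660 × 4 × 2 = 215,208,000 bytes.
Total = 1,864,763,400 bytes = 1.74 GiB.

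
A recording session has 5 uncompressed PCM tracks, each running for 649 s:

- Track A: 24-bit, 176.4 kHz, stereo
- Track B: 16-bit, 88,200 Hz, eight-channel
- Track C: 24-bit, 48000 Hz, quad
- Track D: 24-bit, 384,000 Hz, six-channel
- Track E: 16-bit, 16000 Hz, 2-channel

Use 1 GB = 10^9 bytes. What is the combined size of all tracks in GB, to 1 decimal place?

Track A: 176,400 × 649 × 3 × 2 = 686,901,600 bytes.
Track B: 88,200 × 649 × 2 × 8 = 915,868,800 bytes.
Track C: 48,000 × 649 × 3 × 4 = 373,824,000 bytes.
Track D: 384,000 × 649 × 3 × 6 = 4,485,888,000 bytes.
Track E: 16,000 × 649 × 2 × 2 = 41,536,000 bytes.
Total = 6,504,018,400 bytes = 6.5 GB.

6.5 GB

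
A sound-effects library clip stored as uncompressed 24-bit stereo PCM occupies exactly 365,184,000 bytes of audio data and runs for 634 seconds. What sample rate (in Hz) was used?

96,000 Hz

Bytes = sample_rate × seconds × bytes_per_sample × channels.
sample_rate = 365,184,000 / (634 × 3 × 2) = 365,184,000 / 3,804 = 96,000 Hz.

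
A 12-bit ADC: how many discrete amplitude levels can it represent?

2^12 = 4,096.

4,096 levels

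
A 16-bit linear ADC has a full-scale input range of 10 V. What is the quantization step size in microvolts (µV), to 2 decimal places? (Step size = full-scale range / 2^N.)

10 V / 2^16 = 10 / 65,536 V = 152.59 µV.

152.59 µV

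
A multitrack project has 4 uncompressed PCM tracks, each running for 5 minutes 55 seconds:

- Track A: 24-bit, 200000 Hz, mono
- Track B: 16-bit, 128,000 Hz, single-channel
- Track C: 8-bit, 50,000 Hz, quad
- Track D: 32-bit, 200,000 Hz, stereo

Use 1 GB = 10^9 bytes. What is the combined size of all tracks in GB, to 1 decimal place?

0.9 GB

5 minutes 55 seconds = 355 s.
Track A: 200,000 × 355 × 3 × 1 = 213,000,000 bytes.
Track B: 128,000 × 355 × 2 × 1 = 90,880,000 bytes.
Track C: 50,000 × 355 × 1 × 4 = 71,000,000 bytes.
Track D: 200,000 × 355 × 4 × 2 = 568,000,000 bytes.
Total = 942,880,000 bytes = 0.9 GB.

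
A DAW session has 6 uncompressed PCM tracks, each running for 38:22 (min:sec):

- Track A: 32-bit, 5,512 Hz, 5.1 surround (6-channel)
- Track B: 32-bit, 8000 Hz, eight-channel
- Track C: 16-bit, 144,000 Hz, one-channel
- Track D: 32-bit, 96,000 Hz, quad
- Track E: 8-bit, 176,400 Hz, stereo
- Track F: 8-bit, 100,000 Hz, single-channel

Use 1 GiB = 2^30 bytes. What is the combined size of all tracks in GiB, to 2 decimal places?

38:22 (min:sec) = 2,302 s.
Track A: 5,512 × 2,302 × 4 × 6 = 304,526,976 bytes.
Track B: 8,000 × 2,302 × 4 × 8 = 589,312,000 bytes.
Track C: 144,000 × 2,302 × 2 × 1 = 662,976,000 bytes.
Track D: 96,000 × 2,302 × 4 × 4 = 3,535,872,000 bytes.
Track E: 176,400 × 2,302 × 1 × 2 = 812,145,600 bytes.
Track F: 100,000 × 2,302 × 1 × 1 = 230,200,000 bytes.
Total = 6,135,032,576 bytes = 5.71 GiB.

5.71 GiB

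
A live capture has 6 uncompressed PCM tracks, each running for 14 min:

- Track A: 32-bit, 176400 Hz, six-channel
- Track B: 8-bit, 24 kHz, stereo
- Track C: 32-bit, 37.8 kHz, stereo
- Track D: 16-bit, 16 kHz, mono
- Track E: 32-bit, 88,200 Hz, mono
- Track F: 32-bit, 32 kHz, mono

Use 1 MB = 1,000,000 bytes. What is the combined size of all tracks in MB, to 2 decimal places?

14 min = 840 s.
Track A: 176,400 × 840 × 4 × 6 = 3,556,224,000 bytes.
Track B: 24,000 × 840 × 1 × 2 = 40,320,000 bytes.
Track C: 37,800 × 840 × 4 × 2 = 254,016,000 bytes.
Track D: 16,000 × 840 × 2 × 1 = 26,880,000 bytes.
Track E: 88,200 × 840 × 4 × 1 = 296,352,000 bytes.
Track F: 32,000 × 840 × 4 × 1 = 107,520,000 bytes.
Total = 4,281,312,000 bytes = 4281.31 MB.

4281.31 MB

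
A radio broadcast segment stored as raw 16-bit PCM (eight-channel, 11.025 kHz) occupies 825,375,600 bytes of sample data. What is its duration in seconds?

Byte rate = 11,025 × 2 × 8 = 176,400 bytes/s.
Duration = 825,375,600 / 176,400 = 4,679 s.

4,679 seconds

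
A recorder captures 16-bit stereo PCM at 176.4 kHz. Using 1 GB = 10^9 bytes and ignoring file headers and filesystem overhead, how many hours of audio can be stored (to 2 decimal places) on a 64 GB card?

Uncompressed byte rate = 176,400 × 2 × 2 = 705,600 bytes/s.
Capacity = 64 × 1,000,000,000 = 64,000,000,000 bytes.
64,000,000,000 / 705,600 ≈ 90702.95 s → 25.20 hours.

25.20 hours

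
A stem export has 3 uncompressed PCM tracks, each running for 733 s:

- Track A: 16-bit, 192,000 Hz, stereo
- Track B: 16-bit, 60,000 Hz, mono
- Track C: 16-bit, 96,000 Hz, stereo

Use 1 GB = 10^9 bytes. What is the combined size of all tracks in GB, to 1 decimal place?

0.9 GB

Track A: 192,000 × 733 × 2 × 2 = 562,944,000 bytes.
Track B: 60,000 × 733 × 2 × 1 = 87,960,000 bytes.
Track C: 96,000 × 733 × 2 × 2 = 281,472,000 bytes.
Total = 932,376,000 bytes = 0.9 GB.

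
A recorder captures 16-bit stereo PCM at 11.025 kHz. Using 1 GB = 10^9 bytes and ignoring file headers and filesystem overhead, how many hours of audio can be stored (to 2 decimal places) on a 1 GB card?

Uncompressed byte rate = 11,025 × 2 × 2 = 44,100 bytes/s.
Capacity = 1 × 1,000,000,000 = 1,000,000,000 bytes.
1,000,000,000 / 44,100 ≈ 22675.74 s → 6.30 hours.

6.30 hours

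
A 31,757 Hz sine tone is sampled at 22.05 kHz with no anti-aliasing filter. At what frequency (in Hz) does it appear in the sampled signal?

9,707 Hz

Nyquist = 22,050/2 = 11,025 Hz; 31,757 Hz exceeds it.
Alias = |31,757 − 1×22,050| = |31,757 − 22,050| = 9,707 Hz.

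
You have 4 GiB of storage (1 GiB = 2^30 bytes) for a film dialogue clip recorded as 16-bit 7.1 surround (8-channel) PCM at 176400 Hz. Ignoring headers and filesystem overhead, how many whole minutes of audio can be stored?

25 minutes

Uncompressed byte rate = 176,400 × 2 × 8 = 2,822,400 bytes/s.
Capacity = 4 × 1,073,741,824 = 4,294,967,296 bytes.
4,294,967,296 / 2,822,400 ≈ 1521.74 s → 25 minutes.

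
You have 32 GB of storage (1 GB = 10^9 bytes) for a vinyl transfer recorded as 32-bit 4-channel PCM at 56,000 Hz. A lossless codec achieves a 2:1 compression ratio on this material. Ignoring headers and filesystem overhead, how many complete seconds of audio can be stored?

Uncompressed byte rate = 56,000 × 4 × 4 = 896,000 bytes/s.
After 2:1 compression, effective rate ≈ 448000 bytes/s.
Capacity = 32 × 1,000,000,000 = 32,000,000,000 bytes.
32,000,000,000 / effective rate ≈ 71428.57 s → 71,428 seconds.

71,428 seconds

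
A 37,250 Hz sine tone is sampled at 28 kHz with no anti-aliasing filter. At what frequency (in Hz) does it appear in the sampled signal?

9,250 Hz

Nyquist = 28,000/2 = 14,000 Hz; 37,250 Hz exceeds it.
Alias = |37,250 − 1×28,000| = |37,250 − 28,000| = 9,250 Hz.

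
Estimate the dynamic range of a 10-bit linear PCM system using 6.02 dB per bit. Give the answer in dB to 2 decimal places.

10 × 6.02 = 60.20 dB.

60.20 dB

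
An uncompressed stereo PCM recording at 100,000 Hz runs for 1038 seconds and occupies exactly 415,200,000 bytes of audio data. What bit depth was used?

Bytes per sample = 415,200,000 / (100,000 × 1,038 × 2) = 415,200,000 / 207,600,000 = 2.
Bit depth = 2 × 8 = 16 bits.

16 bits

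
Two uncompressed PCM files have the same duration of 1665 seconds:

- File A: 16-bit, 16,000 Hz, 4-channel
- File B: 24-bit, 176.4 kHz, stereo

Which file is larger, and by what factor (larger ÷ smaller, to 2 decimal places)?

File A: 16,000 × 2 × 4 = 128,000 bytes/s.
File B: 176,400 × 3 × 2 = 1,058,400 bytes/s.
File B is larger; ratio = 1,762,236,000 / 213,120,000 = 8.27.

File B, by a factor of 8.27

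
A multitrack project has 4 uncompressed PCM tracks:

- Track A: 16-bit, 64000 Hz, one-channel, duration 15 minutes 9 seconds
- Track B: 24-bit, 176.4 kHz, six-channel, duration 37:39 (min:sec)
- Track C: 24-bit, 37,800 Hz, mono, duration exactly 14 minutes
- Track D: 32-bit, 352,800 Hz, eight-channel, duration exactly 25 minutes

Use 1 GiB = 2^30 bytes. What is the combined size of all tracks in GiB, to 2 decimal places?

22.65 GiB

Track A: 15 minutes 9 seconds = 909 s; 64,000 × 909 × 2 × 1 = 116,352,000 bytes.
Track B: 37:39 (min:sec) = 2,259 s; 176,400 × 2,259 × 3 × 6 = 7,172,776,800 bytes.
Track C: exactly 14 minutes = 840 s; 37,800 × 840 × 3 × 1 = 95,256,000 bytes.
Track D: exactly 25 minutes = 1,500 s; 352,800 × 1,500 × 4 × 8 = 16,934,400,000 bytes.
Total = 24,318,784,800 bytes = 22.65 GiB.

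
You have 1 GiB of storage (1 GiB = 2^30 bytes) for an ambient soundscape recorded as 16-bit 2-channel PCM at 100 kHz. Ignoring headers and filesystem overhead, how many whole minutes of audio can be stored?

Uncompressed byte rate = 100,000 × 2 × 2 = 400,000 bytes/s.
Capacity = 1 × 1,073,741,824 = 1,073,741,824 bytes.
1,073,741,824 / 400,000 ≈ 2684.35 s → 44 minutes.

44 minutes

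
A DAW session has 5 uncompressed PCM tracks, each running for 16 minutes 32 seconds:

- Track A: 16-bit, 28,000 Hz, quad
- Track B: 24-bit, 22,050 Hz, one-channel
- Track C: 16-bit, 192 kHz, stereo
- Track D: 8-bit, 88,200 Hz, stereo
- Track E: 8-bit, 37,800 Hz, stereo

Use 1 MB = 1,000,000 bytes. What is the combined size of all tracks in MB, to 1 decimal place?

16 minutes 32 seconds = 992 s.
Track A: 28,000 × 992 × 2 × 4 = 222,208,000 bytes.
Track B: 22,050 × 992 × 3 × 1 = 65,620,800 bytes.
Track C: 192,000 × 992 × 2 × 2 = 761,856,000 bytes.
Track D: 88,200 × 992 × 1 × 2 = 174,988,800 bytes.
Track E: 37,800 × 992 × 1 × 2 = 74,995,200 bytes.
Total = 1,299,668,800 bytes = 1299.7 MB.

1299.7 MB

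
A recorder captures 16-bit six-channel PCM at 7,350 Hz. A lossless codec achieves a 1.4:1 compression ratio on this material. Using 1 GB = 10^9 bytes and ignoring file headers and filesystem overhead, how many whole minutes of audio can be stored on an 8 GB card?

Uncompressed byte rate = 7,350 × 2 × 6 = 88,200 bytes/s.
After 1.4:1 compression, effective rate ≈ 63000 bytes/s.
Capacity = 8 × 1,000,000,000 = 8,000,000,000 bytes.
8,000,000,000 / effective rate ≈ 126984.13 s → 2,116 minutes.

2,116 minutes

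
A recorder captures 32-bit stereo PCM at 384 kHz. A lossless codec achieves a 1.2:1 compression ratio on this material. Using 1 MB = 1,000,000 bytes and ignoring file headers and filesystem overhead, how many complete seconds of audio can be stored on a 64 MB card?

25 seconds

Uncompressed byte rate = 384,000 × 4 × 2 = 3,072,000 bytes/s.
After 1.2:1 compression, effective rate ≈ 2560000 bytes/s.
Capacity = 64 × 1,000,000 = 64,000,000 bytes.
64,000,000 / effective rate ≈ 25 s → 25 seconds.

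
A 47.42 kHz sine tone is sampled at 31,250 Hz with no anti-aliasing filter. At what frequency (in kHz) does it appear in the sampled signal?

Nyquist = 31,250/2 = 15,625 Hz; 47,420 Hz exceeds it.
Alias = |47,420 − 2×31,250| = |47,420 − 62,500| = 15,080 Hz = 15.08 kHz.

15.08 kHz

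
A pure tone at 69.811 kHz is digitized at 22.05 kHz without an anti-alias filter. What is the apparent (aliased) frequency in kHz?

3.661 kHz

Nyquist = 22,050/2 = 11,025 Hz; 69,811 Hz exceeds it.
Alias = |69,811 − 3×22,050| = |69,811 − 66,150| = 3,661 Hz = 3.661 kHz.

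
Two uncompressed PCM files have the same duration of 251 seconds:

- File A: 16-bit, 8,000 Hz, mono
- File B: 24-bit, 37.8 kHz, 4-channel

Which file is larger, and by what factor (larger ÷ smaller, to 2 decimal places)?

File B, by a factor of 28.35

File A: 8,000 × 2 × 1 = 16,000 bytes/s.
File B: 37,800 × 3 × 4 = 453,600 bytes/s.
File B is larger; ratio = 113,853,600 / 4,016,000 = 28.35.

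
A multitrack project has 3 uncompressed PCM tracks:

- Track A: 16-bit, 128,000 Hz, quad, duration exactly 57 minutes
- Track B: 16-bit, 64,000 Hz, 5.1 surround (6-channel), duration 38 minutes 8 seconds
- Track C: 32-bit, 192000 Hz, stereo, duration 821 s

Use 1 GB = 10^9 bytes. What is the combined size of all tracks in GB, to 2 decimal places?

Track A: exactly 57 minutes = 3,420 s; 128,000 × 3,420 × 2 × 4 = 3,502,080,000 bytes.
Track B: 38 minutes 8 seconds = 2,288 s; 64,000 × 2,288 × 2 × 6 = 1,757,184,000 bytes.
Track C: 192,000 × 821 × 4 × 2 = 1,261,056,000 bytes.
Total = 6,520,320,000 bytes = 6.52 GB.

6.52 GB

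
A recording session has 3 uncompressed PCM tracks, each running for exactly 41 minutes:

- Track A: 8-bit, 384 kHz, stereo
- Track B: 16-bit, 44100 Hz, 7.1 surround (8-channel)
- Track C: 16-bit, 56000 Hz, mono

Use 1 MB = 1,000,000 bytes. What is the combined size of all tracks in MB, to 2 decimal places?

exactly 41 minutes = 2,460 s.
Track A: 384,000 × 2,460 × 1 × 2 = 1,889,280,000 bytes.
Track B: 44,100 × 2,460 × 2 × 8 = 1,735,776,000 bytes.
Track C: 56,000 × 2,460 × 2 × 1 = 275,520,000 bytes.
Total = 3,900,576,000 bytes = 3900.58 MB.

3900.58 MB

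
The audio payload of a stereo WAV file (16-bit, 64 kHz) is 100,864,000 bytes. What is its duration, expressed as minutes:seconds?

Byte rate = 64,000 × 2 × 2 = 256,000 bytes/s.
Duration = 100,864,000 / 256,000 = 394 s.
394 s = 6:34.

6:34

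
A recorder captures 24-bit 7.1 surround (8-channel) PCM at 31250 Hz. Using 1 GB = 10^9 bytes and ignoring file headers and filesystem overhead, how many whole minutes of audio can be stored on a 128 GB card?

Uncompressed byte rate = 31,250 × 3 × 8 = 750,000 bytes/s.
Capacity = 128 × 1,000,000,000 = 128,000,000,000 bytes.
128,000,000,000 / 750,000 ≈ 170666.67 s → 2,844 minutes.

2,844 minutes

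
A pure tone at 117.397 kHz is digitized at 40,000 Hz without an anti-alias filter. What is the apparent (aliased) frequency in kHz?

2.603 kHz

Nyquist = 40,000/2 = 20,000 Hz; 117,397 Hz exceeds it.
Alias = |117,397 − 3×40,000| = |117,397 − 120,000| = 2,603 Hz = 2.603 kHz.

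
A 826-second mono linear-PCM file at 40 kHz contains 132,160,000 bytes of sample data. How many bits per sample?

32 bits

Bytes per sample = 132,160,000 / (40,000 × 826 × 1) = 132,160,000 / 33,040,000 = 4.
Bit depth = 4 × 8 = 32 bits.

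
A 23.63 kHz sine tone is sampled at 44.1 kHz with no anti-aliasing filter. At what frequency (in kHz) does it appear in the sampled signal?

20.47 kHz

Nyquist = 44,100/2 = 22,050 Hz; 23,630 Hz exceeds it.
Alias = |23,630 − 1×44,100| = |23,630 − 44,100| = 20,470 Hz = 20.47 kHz.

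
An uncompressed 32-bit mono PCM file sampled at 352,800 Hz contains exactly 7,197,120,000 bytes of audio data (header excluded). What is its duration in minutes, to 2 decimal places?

85.00 minutes

Byte rate = 352,800 × 4 × 1 = 1,411,200 bytes/s.
Duration = 7,197,120,000 / 1,411,200 = 5,100 s.
5,100 s / 60 = 85.00 minutes.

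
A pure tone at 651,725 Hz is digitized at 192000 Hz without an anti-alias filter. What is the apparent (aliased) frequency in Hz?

Nyquist = 192,000/2 = 96,000 Hz; 651,725 Hz exceeds it.
Alias = |651,725 − 3×192,000| = |651,725 − 576,000| = 75,725 Hz.

75,725 Hz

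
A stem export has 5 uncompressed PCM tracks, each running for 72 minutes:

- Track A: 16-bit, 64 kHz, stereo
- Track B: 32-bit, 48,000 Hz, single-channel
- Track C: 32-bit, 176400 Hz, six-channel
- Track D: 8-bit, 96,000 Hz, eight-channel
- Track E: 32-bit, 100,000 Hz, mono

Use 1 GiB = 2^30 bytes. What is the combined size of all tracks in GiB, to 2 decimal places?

72 minutes = 4,320 s.
Track A: 64,000 × 4,320 × 2 × 2 = 1,105,920,000 bytes.
Track B: 48,000 × 4,320 × 4 × 1 = 829,440,000 bytes.
Track C: 176,400 × 4,320 × 4 × 6 = 18,289,152,000 bytes.
Track D: 96,000 × 4,320 × 1 × 8 = 3,317,760,000 bytes.
Track E: 100,000 × 4,320 × 4 × 1 = 1,728,000,000 bytes.
Total = 25,270,272,000 bytes = 23.53 GiB.

23.53 GiB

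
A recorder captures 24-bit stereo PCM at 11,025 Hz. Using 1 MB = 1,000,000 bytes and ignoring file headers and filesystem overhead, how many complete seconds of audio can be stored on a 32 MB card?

Uncompressed byte rate = 11,025 × 3 × 2 = 66,150 bytes/s.
Capacity = 32 × 1,000,000 = 32,000,000 bytes.
32,000,000 / 66,150 ≈ 483.75 s → 483 seconds.

483 seconds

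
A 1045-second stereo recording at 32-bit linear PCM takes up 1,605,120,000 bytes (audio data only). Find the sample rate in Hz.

Bytes = sample_rate × seconds × bytes_per_sample × channels.
sample_rate = 1,605,120,000 / (1,045 × 4 × 2) = 1,605,120,000 / 8,360 = 192,000 Hz.

192,000 Hz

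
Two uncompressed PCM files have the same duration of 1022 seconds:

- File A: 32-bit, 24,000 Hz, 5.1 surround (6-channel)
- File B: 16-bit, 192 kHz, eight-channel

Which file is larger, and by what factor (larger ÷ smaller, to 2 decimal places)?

File A: 24,000 × 4 × 6 = 576,000 bytes/s.
File B: 192,000 × 2 × 8 = 3,072,000 bytes/s.
File B is larger; ratio = 3,139,584,000 / 588,672,000 = 5.33.

File B, by a factor of 5.33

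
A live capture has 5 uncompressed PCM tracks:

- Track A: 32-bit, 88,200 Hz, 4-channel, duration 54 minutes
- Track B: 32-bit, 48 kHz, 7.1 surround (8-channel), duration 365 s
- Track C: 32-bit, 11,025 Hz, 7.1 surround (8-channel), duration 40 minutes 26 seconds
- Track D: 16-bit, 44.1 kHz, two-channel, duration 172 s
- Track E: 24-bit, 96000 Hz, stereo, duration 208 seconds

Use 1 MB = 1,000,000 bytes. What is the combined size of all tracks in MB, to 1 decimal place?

Track A: 54 minutes = 3,240 s; 88,200 × 3,240 × 4 × 4 = 4,572,288,000 bytes.
Track B: 48,000 × 365 × 4 × 8 = 560,640,000 bytes.
Track C: 40 minutes 26 seconds = 2,426 s; 11,025 × 2,426 × 4 × 8 = 855,892,800 bytes.
Track D: 44,100 × 172 × 2 × 2 = 30,340,800 bytes.
Track E: 96,000 × 208 × 3 × 2 = 119,808,000 bytes.
Total = 6,138,969,600 bytes = 6139.0 MB.

6139.0 MB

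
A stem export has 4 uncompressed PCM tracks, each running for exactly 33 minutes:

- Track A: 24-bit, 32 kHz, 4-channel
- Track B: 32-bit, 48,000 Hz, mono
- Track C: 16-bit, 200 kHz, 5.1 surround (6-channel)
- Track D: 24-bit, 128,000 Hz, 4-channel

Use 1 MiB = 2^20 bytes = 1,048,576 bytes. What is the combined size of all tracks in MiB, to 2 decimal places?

8519.90 MiB

exactly 33 minutes = 1,980 s.
Track A: 32,000 × 1,980 × 3 × 4 = 760,320,000 bytes.
Track B: 48,000 × 1,980 × 4 × 1 = 380,160,000 bytes.
Track C: 200,000 × 1,980 × 2 × 6 = 4,752,000,000 bytes.
Track D: 128,000 × 1,980 × 3 × 4 = 3,041,280,000 bytes.
Total = 8,933,760,000 bytes = 8519.90 MiB.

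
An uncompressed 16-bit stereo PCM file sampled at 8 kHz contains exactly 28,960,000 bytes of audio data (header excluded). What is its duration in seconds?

905 seconds

Byte rate = 8,000 × 2 × 2 = 32,000 bytes/s.
Duration = 28,960,000 / 32,000 = 905 s.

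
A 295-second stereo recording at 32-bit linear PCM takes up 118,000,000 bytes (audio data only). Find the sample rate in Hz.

50,000 Hz

Bytes = sample_rate × seconds × bytes_per_sample × channels.
sample_rate = 118,000,000 / (295 × 4 × 2) = 118,000,000 / 2,360 = 50,000 Hz.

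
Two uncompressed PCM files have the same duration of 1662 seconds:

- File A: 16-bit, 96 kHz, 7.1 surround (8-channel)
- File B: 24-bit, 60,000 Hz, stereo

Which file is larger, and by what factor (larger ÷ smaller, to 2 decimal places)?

File A: 96,000 × 2 × 8 = 1,536,000 bytes/s.
File B: 60,000 × 3 × 2 = 360,000 bytes/s.
File A is larger; ratio = 2,552,832,000 / 598,320,000 = 4.27.

File A, by a factor of 4.27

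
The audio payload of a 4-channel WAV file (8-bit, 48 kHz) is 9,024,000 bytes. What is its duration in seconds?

47 seconds

Byte rate = 48,000 × 1 × 4 = 192,000 bytes/s.
Duration = 9,024,000 / 192,000 = 47 s.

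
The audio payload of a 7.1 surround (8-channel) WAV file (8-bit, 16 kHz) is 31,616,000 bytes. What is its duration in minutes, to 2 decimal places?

4.12 minutes

Byte rate = 16,000 × 1 × 8 = 128,000 bytes/s.
Duration = 31,616,000 / 128,000 = 247 s.
247 s / 60 = 4.12 minutes.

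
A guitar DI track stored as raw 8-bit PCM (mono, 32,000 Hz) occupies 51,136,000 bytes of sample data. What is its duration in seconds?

Byte rate = 32,000 × 1 × 1 = 32,000 bytes/s.
Duration = 51,136,000 / 32,000 = 1,598 s.

1,598 seconds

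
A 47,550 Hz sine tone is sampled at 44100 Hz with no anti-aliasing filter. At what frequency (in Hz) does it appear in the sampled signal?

Nyquist = 44,100/2 = 22,050 Hz; 47,550 Hz exceeds it.
Alias = |47,550 − 1×44,100| = |47,550 − 44,100| = 3,450 Hz.

3,450 Hz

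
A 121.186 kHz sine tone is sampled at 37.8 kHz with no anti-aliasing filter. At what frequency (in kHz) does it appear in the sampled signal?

Nyquist = 37,800/2 = 18,900 Hz; 121,186 Hz exceeds it.
Alias = |121,186 − 3×37,800| = |121,186 − 113,400| = 7,786 Hz = 7.786 kHz.

7.786 kHz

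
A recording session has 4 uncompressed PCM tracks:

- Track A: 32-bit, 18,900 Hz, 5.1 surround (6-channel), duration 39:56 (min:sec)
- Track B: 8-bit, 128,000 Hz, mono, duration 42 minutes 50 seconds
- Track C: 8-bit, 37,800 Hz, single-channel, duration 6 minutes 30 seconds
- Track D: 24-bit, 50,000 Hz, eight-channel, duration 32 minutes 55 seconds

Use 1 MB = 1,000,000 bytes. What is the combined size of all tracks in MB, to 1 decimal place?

Track A: 39:56 (min:sec) = 2,396 s; 18,900 × 2,396 × 4 × 6 = 1,086,825,600 bytes.
Track B: 42 minutes 50 seconds = 2,570 s; 128,000 × 2,570 × 1 × 1 = 328,960,000 bytes.
Track C: 6 minutes 30 seconds = 390 s; 37,800 × 390 × 1 × 1 = 14,742,000 bytes.
Track D: 32 minutes 55 seconds = 1,975 s; 50,000 × 1,975 × 3 × 8 = 2,370,000,000 bytes.
Total = 3,800,527,600 bytes = 3800.5 MB.

3800.5 MB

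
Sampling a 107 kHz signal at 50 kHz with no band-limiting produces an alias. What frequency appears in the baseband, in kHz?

7 kHz

Nyquist = 50,000/2 = 25,000 Hz; 107,000 Hz exceeds it.
Alias = |107,000 − 2×50,000| = |107,000 − 100,000| = 7,000 Hz = 7 kHz.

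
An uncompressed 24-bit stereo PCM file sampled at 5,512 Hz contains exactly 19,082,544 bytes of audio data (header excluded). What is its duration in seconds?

Byte rate = 5,512 × 3 × 2 = 33,072 bytes/s.
Duration = 19,082,544 / 33,072 = 577 s.

577 seconds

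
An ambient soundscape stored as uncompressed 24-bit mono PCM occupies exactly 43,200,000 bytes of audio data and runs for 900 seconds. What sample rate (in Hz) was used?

16,000 Hz

Bytes = sample_rate × seconds × bytes_per_sample × channels.
sample_rate = 43,200,000 / (900 × 3 × 1) = 43,200,000 / 2,700 = 16,000 Hz.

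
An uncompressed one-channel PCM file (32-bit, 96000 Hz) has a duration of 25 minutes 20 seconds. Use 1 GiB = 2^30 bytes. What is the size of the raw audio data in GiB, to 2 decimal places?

Duration = 25 minutes 20 seconds = 1,520 s.
Bytes = 96,000 samples/s × 1,520 s × 4 bytes/sample × 1 ch = 583,680,000 bytes.
583,680,000 / 1,073,741,824 = 0.54 GiB.

0.54 GiB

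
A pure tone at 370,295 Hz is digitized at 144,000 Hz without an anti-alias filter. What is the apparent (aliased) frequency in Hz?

Nyquist = 144,000/2 = 72,000 Hz; 370,295 Hz exceeds it.
Alias = |370,295 − 3×144,000| = |370,295 − 432,000| = 61,705 Hz.

61,705 Hz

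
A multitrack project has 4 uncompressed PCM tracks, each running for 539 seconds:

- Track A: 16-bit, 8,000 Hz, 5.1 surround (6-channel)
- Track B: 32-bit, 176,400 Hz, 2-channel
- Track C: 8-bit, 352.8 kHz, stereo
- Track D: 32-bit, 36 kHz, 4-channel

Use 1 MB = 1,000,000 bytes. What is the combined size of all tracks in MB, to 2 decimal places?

Track A: 8,000 × 539 × 2 × 6 = 51,744,000 bytes.
Track B: 176,400 × 539 × 4 × 2 = 760,636,800 bytes.
Track C: 352,800 × 539 × 1 × 2 = 380,318,400 bytes.
Track D: 36,000 × 539 × 4 × 4 = 310,464,000 bytes.
Total = 1,503,163,200 bytes = 1503.16 MB.

1503.16 MB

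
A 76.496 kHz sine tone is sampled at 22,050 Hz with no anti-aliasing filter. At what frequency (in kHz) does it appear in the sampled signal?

Nyquist = 22,050/2 = 11,025 Hz; 76,496 Hz exceeds it.
Alias = |76,496 − 3×22,050| = |76,496 − 66,150| = 10,346 Hz = 10.346 kHz.

10.346 kHz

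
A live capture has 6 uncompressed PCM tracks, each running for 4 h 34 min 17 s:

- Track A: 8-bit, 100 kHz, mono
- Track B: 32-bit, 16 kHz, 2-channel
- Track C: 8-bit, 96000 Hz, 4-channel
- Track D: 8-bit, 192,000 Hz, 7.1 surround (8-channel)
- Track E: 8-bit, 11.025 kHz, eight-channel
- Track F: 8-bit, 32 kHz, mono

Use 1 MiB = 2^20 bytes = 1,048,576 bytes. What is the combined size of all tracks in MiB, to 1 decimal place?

35598.5 MiB

4 h 34 min 17 s = 16,457 s.
Track A: 100,000 × 16,457 × 1 × 1 = 1,645,700,000 bytes.
Track B: 16,000 × 16,457 × 4 × 2 = 2,106,496,000 bytes.
Track C: 96,000 × 16,457 × 1 × 4 = 6,319,488,000 bytes.
Track D: 192,000 × 16,457 × 1 × 8 = 25,277,952,000 bytes.
Track E: 11,025 × 16,457 × 1 × 8 = 1,451,507,400 bytes.
Track F: 32,000 × 16,457 × 1 × 1 = 526,624,000 bytes.
Total = 37,327,767,400 bytes = 35598.5 MiB.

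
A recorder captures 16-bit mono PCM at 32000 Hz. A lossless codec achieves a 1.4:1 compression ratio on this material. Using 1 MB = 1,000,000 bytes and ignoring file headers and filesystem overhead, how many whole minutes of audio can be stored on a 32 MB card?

11 minutes

Uncompressed byte rate = 32,000 × 2 × 1 = 64,000 bytes/s.
After 1.4:1 compression, effective rate ≈ 45714.29 bytes/s.
Capacity = 32 × 1,000,000 = 32,000,000 bytes.
32,000,000 / effective rate ≈ 700 s → 11 minutes.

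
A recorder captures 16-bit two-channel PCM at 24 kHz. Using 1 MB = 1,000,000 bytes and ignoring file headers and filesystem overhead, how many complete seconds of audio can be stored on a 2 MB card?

20 seconds

Uncompressed byte rate = 24,000 × 2 × 2 = 96,000 bytes/s.
Capacity = 2 × 1,000,000 = 2,000,000 bytes.
2,000,000 / 96,000 ≈ 20.83 s → 20 seconds.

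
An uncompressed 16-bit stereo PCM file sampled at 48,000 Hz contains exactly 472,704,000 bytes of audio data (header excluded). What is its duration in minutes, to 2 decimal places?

41.03 minutes

Byte rate = 48,000 × 2 × 2 = 192,000 bytes/s.
Duration = 472,704,000 / 192,000 = 2,462 s.
2,462 s / 60 = 41.03 minutes.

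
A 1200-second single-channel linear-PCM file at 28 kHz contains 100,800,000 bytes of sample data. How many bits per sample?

Bytes per sample = 100,800,000 / (28,000 × 1,200 × 1) = 100,800,000 / 33,600,000 = 3.
Bit depth = 3 × 8 = 24 bits.

24 bits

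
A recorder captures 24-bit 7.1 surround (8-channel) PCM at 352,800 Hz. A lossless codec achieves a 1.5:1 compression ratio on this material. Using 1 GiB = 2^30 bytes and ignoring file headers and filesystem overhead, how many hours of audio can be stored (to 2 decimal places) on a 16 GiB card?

0.85 hours

Uncompressed byte rate = 352,800 × 3 × 8 = 8,467,200 bytes/s.
After 1.5:1 compression, effective rate ≈ 5644800 bytes/s.
Capacity = 16 × 1,073,741,824 = 17,179,869,184 bytes.
17,179,869,184 / effective rate ≈ 3043.49 s → 0.85 hours.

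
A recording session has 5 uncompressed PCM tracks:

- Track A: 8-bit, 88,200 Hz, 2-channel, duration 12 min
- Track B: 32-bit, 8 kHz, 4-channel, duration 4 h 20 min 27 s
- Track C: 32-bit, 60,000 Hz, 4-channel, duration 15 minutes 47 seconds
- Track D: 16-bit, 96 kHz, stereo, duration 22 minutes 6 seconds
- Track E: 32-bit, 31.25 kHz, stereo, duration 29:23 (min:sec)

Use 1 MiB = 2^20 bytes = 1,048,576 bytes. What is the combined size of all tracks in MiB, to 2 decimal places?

3801.65 MiB

Track A: 12 min = 720 s; 88,200 × 720 × 1 × 2 = 127,008,000 bytes.
Track B: 4 h 20 min 27 s = 15,627 s; 8,000 × 15,627 × 4 × 4 = 2,000,256,000 bytes.
Track C: 15 minutes 47 seconds = 947 s; 60,000 × 947 × 4 × 4 = 909,120,000 bytes.
Track D: 22 minutes 6 seconds = 1,326 s; 96,000 × 1,326 × 2 × 2 = 509,184,000 bytes.
Track E: 29:23 (min:sec) = 1,763 s; 31,250 × 1,763 × 4 × 2 = 440,750,000 bytes.
Total = 3,986,318,000 bytes = 3801.65 MiB.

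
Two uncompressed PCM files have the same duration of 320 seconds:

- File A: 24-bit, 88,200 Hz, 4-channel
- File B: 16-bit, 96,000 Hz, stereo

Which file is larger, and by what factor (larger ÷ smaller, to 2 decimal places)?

File A: 88,200 × 3 × 4 = 1,058,400 bytes/s.
File B: 96,000 × 2 × 2 = 384,000 bytes/s.
File A is larger; ratio = 338,688,000 / 122,880,000 = 2.76.

File A, by a factor of 2.76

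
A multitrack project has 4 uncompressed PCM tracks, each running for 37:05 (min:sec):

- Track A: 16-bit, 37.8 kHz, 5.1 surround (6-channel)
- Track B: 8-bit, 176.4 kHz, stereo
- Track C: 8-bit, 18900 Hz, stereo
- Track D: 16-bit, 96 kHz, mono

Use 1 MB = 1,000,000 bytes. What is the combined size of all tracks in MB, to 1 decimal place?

37:05 (min:sec) = 2,225 s.
Track A: 37,800 × 2,225 × 2 × 6 = 1,009,260,000 bytes.
Track B: 176,400 × 2,225 × 1 × 2 = 784,980,000 bytes.
Track C: 18,900 × 2,225 × 1 × 2 = 84,105,000 bytes.
Track D: 96,000 × 2,225 × 2 × 1 = 427,200,000 bytes.
Total = 2,305,545,000 bytes = 2305.5 MB.

2305.5 MB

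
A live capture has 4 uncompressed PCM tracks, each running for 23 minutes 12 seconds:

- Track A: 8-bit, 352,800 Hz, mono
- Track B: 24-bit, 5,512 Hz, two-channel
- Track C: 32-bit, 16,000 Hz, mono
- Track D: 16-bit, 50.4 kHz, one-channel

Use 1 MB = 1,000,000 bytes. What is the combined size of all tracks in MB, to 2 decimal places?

766.54 MB

23 minutes 12 seconds = 1,392 s.
Track A: 352,800 × 1,392 × 1 × 1 = 491,097,600 bytes.
Track B: 5,512 × 1,392 × 3 × 2 = 46,036,224 bytes.
Track C: 16,000 × 1,392 × 4 × 1 = 89,088,000 bytes.
Track D: 50,400 × 1,392 × 2 × 1 = 140,313,600 bytes.
Total = 766,535,424 bytes = 766.54 MB.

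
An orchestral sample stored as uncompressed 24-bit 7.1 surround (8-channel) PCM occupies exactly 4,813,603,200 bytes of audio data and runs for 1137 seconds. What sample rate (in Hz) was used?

176,400 Hz

Bytes = sample_rate × seconds × bytes_per_sample × channels.
sample_rate = 4,813,603,200 / (1,137 × 3 × 8) = 4,813,603,200 / 27,288 = 176,400 Hz.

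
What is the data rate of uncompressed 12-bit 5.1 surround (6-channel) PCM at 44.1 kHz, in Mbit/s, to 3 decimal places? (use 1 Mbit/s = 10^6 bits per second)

Bit rate = 44,100 × 12 × 6 = 3,175,200 bits/s.
= 3.175 Mbit/s.

3.175 Mbit/s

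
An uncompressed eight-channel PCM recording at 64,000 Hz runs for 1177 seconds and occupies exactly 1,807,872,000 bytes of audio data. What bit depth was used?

24 bits

Bytes per sample = 1,807,872,000 / (64,000 × 1,177 × 8) = 1,807,872,000 / 602,624,000 = 3.
Bit depth = 3 × 8 = 24 bits.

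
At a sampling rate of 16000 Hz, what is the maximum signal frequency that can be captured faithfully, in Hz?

8,000 Hz

Nyquist frequency = sample rate / 2 = 16,000 / 2 = 8,000 Hz.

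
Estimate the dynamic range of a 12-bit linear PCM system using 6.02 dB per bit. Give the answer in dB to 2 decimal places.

72.24 dB

12 × 6.02 = 72.24 dB.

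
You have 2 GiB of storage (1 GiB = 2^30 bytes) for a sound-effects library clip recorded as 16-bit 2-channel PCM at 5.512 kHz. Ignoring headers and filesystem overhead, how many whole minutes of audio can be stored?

Uncompressed byte rate = 5,512 × 2 × 2 = 22,048 bytes/s.
Capacity = 2 × 1,073,741,824 = 2,147,483,648 bytes.
2,147,483,648 / 22,048 ≈ 97400.38 s → 1,623 minutes.

1,623 minutes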